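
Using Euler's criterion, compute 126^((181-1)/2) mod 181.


p = 181 is prime and the exponent is (p-1)/2 = 90, so by Euler's criterion 126^90 = (126/181) = +1 or -1 mod 181.
Compute by square-and-multiply:
  90 = 64 + 16 + 8 + 2 (binary 1011010)
  Repeated squaring mod 181: 126^1 = 126, 126^2 = 129, 126^4 = 170, 126^8 = 121, 126^16 = 161, 126^32 = 38, 126^64 = 177
  126^90 = 126^64 * 126^16 * 126^8 * 126^2 = 177 * 161 * 121 * 129 mod 181
    177 * 161 = 28497 = 80 mod 181
    80 * 121 = 9680 = 87 mod 181
    87 * 129 = 11223 = 1 mod 181
  126^90 = 1 mod 181
Result 1: 126 is a quadratic residue mod 181.
126^90 mod 181 = 1

1


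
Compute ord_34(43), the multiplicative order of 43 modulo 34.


We want ord_34(43), the smallest k >= 1 with 43^k = 1 mod 34.
n = 34 = 2 * 17, phi(34) = 16; the order divides phi(n).
Divisors of 16: 1, 2, 4, 8, 16
Repeated squaring mod 34: 43^1 = 9, 43^2 = 13, 43^4 = 33, 43^8 = 1, 43^16 = 1
Test divisors in increasing order:
  k=1: 43^1 = 9 mod 34
  k=2: 43^2 = 13 mod 34
  k=4: 43^4 = 33 mod 34
  k=8: 43^8 = 1 mod 34  <- first divisor giving 1
Order = 8

8


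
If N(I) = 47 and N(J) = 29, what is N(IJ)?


N(IJ) = N(I) * N(J)
= 47 * 29
= 1363

1363


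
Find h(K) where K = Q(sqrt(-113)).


K = Q(sqrt(-113)). d mod 4 = 3, so D = disc(K) = 4d = -452
h(K) equals the number of primitive reduced positive-definite forms (a, b, c) = a*x^2 + b*x*y + c*y^2 with b^2 - 4ac = D,
where reduced means |b| <= a <= c, with b >= 0 whenever |b| = a or a = c, and primitive means gcd(a, b, c) = 1.
Reduced forces 3a^2 <= |D| = 452, so 1 <= a <= 12; b must have the parity of D, and c = (b^2 - D)/(4a) must be an integer >= a.
Enumerate a = 1..12, b in [-a, a]:
  a=1: (1, 0, 113)  [1]
  a=2: (2, 2, 57)  [1]
  a=3: (3, -2, 38), (3, 2, 38)  [2]
  a=4..5: none
  a=6: (6, -2, 19), (6, 2, 19)  [2]
  a=7..8: none
  a=9: (9, -4, 13), (9, 4, 13)  [2]
  a=10..12: none
Total reduced forms: 1 + 1 + 2 + 2 + 2 = 8
h = 8

8


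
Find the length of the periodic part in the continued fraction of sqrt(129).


Run the CF algorithm for sqrt(129).
a_0 = floor(sqrt(129)) = 11; set m_0=0, q_0=1.
Recurrence: m' = q*a - m,  q' = (d - m'^2)/q,  a' = floor((a_0 + m')/q').
  step 1: m=11, q=8, a=2
  step 2: m=5, q=13, a=1
  step 3: m=8, q=5, a=3
  step 4: m=7, q=16, a=1
  step 5: m=9, q=3, a=6
  step 6: m=9, q=16, a=1
  step 7: m=7, q=5, a=3
  step 8: m=8, q=13, a=1
  step 9: m=5, q=8, a=2
  step 10: m=11, q=1, a=22
a_10 = 2*a_0 = 22, so the period closes here.
sqrt(129) = [11; 2, 1, 3, 1, 6, 1, 3, 1, 2, 22]
Period length = 10

10


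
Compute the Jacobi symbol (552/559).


Compute (552/559) via quadratic reciprocity:
  pull out 2: (2/559) = +1  (since 559 mod 8 = 7)
  pull out 2: (2/559) = +1  (since 559 mod 8 = 7)
  pull out 2: (2/559) = +1  (since 559 mod 8 = 7)
  reciprocity: (69/559) -> +(559/69)
  reduce: (7/69)
  reciprocity: (7/69) -> +(69/7)
  reduce: (6/7)
  pull out 2: (2/7) = +1  (since 7 mod 8 = 7)
  reciprocity: (3/7) -> -(7/3)
  reduce: (1/3)
  (1/3) = 1
Product of signs = -1

-1


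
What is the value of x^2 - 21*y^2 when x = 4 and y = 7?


x^2 - d*y^2
= 4^2 - 21*7^2
= 16 - 1029
= -1013

-1013


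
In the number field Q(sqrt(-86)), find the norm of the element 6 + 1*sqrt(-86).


N(a + b*sqrt(d)) = a^2 - d*b^2
= (6)^2 - (-86)*(1)^2
= 36 + 86
= 122

122


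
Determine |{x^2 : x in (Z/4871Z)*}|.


For prime p, the number of non-zero quadratic residues is (p-1)/2.
= (4871-1)/2
= 2435

2435


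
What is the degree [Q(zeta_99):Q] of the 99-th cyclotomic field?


The degree equals Euler's totient phi(99).
99 = 3^2 * 11
phi(99) = 60

60


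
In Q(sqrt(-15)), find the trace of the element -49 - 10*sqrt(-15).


Tr(a + b*sqrt(d)) = (a + b*sqrt(d)) + (a - b*sqrt(d)) = 2a
= 2 * (-49)
= -98

-98


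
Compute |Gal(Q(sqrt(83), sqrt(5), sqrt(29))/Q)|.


The 3 square roots of distinct primes are multiplicatively independent over Q,
so [K:Q] = 2^3 and Gal(K/Q) is isomorphic to (Z/2Z)^3.
|Gal| = 2^3 = 8

8


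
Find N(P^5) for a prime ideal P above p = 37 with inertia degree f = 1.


N(P^a) = p^(a*f)
= 37^(5*1)
= 37^5
= 69343957

69343957


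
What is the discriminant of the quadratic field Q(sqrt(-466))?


For K = Q(sqrt(d)) with d squarefree: disc(K) = d if d = 1 mod 4, and disc(K) = 4d if d = 2 or 3 mod 4.
Here d = -466, and d mod 4 = 2.
d = 2 mod 4, not 1 (O_K = Z[sqrt(d)]), so disc(K) = 4d = 4 * (-466) = -1864

-1864


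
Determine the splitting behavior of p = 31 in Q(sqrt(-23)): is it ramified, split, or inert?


K = Q(sqrt(-23)). Since d mod 4 = 1, disc(K) = -23.
Check p | disc: -23 mod 31 = 8.
p does not divide disc. Compute Legendre symbol (d/p):
8^((31-1)/2) mod 31 = 1
(d/p) = 1, so p splits: (p) = P*P' with e=1, f=1, g=2.
Therefore p is split.

split


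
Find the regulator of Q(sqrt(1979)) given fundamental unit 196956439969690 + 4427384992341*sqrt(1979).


epsilon = 196956439969690 + 4427384992341*sqrt(1979)
= 3.9391e+14
R = ln(3.9391e+14)
= 33.6072

33.6072


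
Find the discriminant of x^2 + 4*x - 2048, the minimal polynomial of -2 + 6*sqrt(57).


The element -2 + 6*sqrt(57) has minimal polynomial:
x^2 + 4*x - 2048
Discriminant = (4)^2 - 4*(-2048)
= 16 + 8192
= 8208

8208


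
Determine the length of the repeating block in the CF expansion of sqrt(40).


Run the CF algorithm for sqrt(40).
a_0 = floor(sqrt(40)) = 6; set m_0=0, q_0=1.
Recurrence: m' = q*a - m,  q' = (d - m'^2)/q,  a' = floor((a_0 + m')/q').
  step 1: m=6, q=4, a=3
  step 2: m=6, q=1, a=12
a_2 = 2*a_0 = 12, so the period closes here.
sqrt(40) = [6; 3, 12]
Period length = 2

2


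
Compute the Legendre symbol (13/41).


p = 41 is prime, so compute (13/41) with the reciprocity algorithm (Jacobi-symbol steps: pull out 2s via (2/n), flip via reciprocity, reduce):
  reciprocity: (13/41) -> +(41/13)
  reduce: (2/13)
  pull out 2: (2/13) = -1  (since 13 mod 8 = 5)
  (1/13) = 1
Product of signs = -1
(13/41) = -1

-1


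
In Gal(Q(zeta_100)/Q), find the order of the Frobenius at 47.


The Frobenius at p in Gal(Q(zeta_n)/Q) = (Z/nZ)* is the class of p, so its order is ord_100(47), the smallest k >= 1 with 47^k = 1 mod 100.
n = 100 = 2^2 * 5^2, phi(100) = 40; the order divides phi(n).
Divisors of 40: 1, 2, 4, 5, 8, 10, 20, 40
Repeated squaring mod 100: 47^1 = 47, 47^2 = 9, 47^4 = 81, 47^8 = 61, 47^16 = 21, 47^32 = 41
Test divisors in increasing order:
  k=1: 47^1 = 47 mod 100
  k=2: 47^2 = 9 mod 100
  k=4: 47^4 = 81 mod 100
  k=5: 47^5 = 81 * 47 = 7 mod 100
  k=8: 47^8 = 61 mod 100
  k=10: 47^10 = 61 * 9 = 49 mod 100
  k=20: 47^20 = 21 * 81 = 1 mod 100  <- first divisor giving 1
Order = 20

20


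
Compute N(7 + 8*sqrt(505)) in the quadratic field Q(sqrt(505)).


N(a + b*sqrt(d)) = a^2 - d*b^2
= (7)^2 - (505)*(8)^2
= 49 - 32320
= -32271

-32271


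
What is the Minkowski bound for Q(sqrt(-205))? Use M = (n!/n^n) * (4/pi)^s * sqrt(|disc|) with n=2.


d = -205, d mod 4 = 3, so disc(K) = 4d = -820; |disc(K)| = 820
Imaginary quadratic field, so n = 2, s = r2 = 1, r1 = 0
M = (n!/n^n) * (4/pi)^s * sqrt(|disc(K)|) = (2!/2^2) * (4/pi)^1 * sqrt(820)
= 0.5 * 1.273240 * 28.635642
= 18.2300

18.2300


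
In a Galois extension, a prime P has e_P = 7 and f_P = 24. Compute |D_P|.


|D_P| = e * f
= 7 * 24
= 168

168


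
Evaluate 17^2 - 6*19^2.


x^2 - d*y^2
= 17^2 - 6*19^2
= 289 - 2166
= -1877

-1877


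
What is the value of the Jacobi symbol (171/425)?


Compute (171/425) via quadratic reciprocity:
  reciprocity: (171/425) -> +(425/171)
  reduce: (83/171)
  reciprocity: (83/171) -> -(171/83)
  reduce: (5/83)
  reciprocity: (5/83) -> +(83/5)
  reduce: (3/5)
  reciprocity: (3/5) -> +(5/3)
  reduce: (2/3)
  pull out 2: (2/3) = -1  (since 3 mod 8 = 3)
  (1/3) = 1
Product of signs = 1

1


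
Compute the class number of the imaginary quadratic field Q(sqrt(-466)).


K = Q(sqrt(-466)). d mod 4 = 2, so D = disc(K) = 4d = -1864
h(K) equals the number of primitive reduced positive-definite forms (a, b, c) = a*x^2 + b*x*y + c*y^2 with b^2 - 4ac = D,
where reduced means |b| <= a <= c, with b >= 0 whenever |b| = a or a = c, and primitive means gcd(a, b, c) = 1.
Reduced forces 3a^2 <= |D| = 1864, so 1 <= a <= 24; b must have the parity of D, and c = (b^2 - D)/(4a) must be an integer >= a.
Enumerate a = 1..24, b in [-a, a]:
  a=1: (1, 0, 466)  [1]
  a=2: (2, 0, 233)  [1]
  a=3..4: none
  a=5: (5, -4, 94), (5, 4, 94)  [2]
  a=6..9: none
  a=10: (10, -4, 47), (10, 4, 47)  [2]
  a=11..18: none
  a=19: (19, -6, 25), (19, 6, 25)  [2]
  a=20..24: none
Total reduced forms: 1 + 1 + 2 + 2 + 2 = 8
h = 8

8


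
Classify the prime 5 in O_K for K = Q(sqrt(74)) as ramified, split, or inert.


K = Q(sqrt(74)). Since d mod 4 = 2, disc(K) = 296.
Check p | disc: 296 mod 5 = 1.
p does not divide disc. Compute Legendre symbol (d/p):
4^((5-1)/2) mod 5 = 1
(d/p) = 1, so p splits: (p) = P*P' with e=1, f=1, g=2.
Therefore p is split.

split


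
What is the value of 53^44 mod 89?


p = 89 is prime and the exponent is (p-1)/2 = 44, so by Euler's criterion 53^44 = (53/89) = +1 or -1 mod 89.
Compute by square-and-multiply:
  44 = 32 + 8 + 4 (binary 101100)
  Repeated squaring mod 89: 53^1 = 53, 53^2 = 50, 53^4 = 8, 53^8 = 64, 53^16 = 2, 53^32 = 4
  53^44 = 53^32 * 53^8 * 53^4 = 4 * 64 * 8 mod 89
    4 * 64 = 256 = 78 mod 89
    78 * 8 = 624 = 1 mod 89
  53^44 = 1 mod 89
Result 1: 53 is a quadratic residue mod 89.
53^44 mod 89 = 1

1


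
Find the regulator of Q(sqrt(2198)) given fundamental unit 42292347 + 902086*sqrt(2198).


epsilon = 42292347 + 902086*sqrt(2198)
= 8.4585e+07
R = ln(8.4585e+07)
= 18.2533

18.2533


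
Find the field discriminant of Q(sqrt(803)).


For K = Q(sqrt(d)) with d squarefree: disc(K) = d if d = 1 mod 4, and disc(K) = 4d if d = 2 or 3 mod 4.
Here d = 803, and d mod 4 = 3.
d = 3 mod 4, not 1 (O_K = Z[sqrt(d)]), so disc(K) = 4d = 4 * (803) = 3212

3212


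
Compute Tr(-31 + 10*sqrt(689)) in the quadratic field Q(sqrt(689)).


Tr(a + b*sqrt(d)) = (a + b*sqrt(d)) + (a - b*sqrt(d)) = 2a
= 2 * (-31)
= -62

-62


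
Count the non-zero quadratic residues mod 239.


For prime p, the number of non-zero quadratic residues is (p-1)/2.
= (239-1)/2
= 119

119


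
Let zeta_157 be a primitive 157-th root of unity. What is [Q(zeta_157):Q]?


The degree equals Euler's totient phi(157).
157 = 157
phi(157) = 156

156


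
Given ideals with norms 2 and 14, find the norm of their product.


N(IJ) = N(I) * N(J)
= 2 * 14
= 28

28


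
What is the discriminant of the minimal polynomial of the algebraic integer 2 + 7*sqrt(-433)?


The element 2 + 7*sqrt(-433) has minimal polynomial:
x^2 - 4*x + 21221
Discriminant = (-4)^2 - 4*(21221)
= 16 - 84884
= -84868

-84868


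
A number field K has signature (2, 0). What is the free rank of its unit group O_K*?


By Dirichlet's unit theorem:
rank = r1 + r2 - 1
= 2 + 0 - 1
= 1

1


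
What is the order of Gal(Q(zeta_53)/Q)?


|Gal(Q(zeta_53)/Q)| = phi(53)
= 52

52


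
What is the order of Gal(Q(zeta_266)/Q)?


|Gal(Q(zeta_266)/Q)| = phi(266)
= 108

108


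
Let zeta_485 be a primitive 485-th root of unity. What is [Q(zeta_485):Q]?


The degree equals Euler's totient phi(485).
485 = 5 * 97
phi(485) = 384

384


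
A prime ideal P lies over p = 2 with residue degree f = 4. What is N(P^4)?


N(P^a) = p^(a*f)
= 2^(4*4)
= 2^16
= 65536

65536


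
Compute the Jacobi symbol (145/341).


Compute (145/341) via quadratic reciprocity:
  reciprocity: (145/341) -> +(341/145)
  reduce: (51/145)
  reciprocity: (51/145) -> +(145/51)
  reduce: (43/51)
  reciprocity: (43/51) -> -(51/43)
  reduce: (8/43)
  pull out 2: (2/43) = -1  (since 43 mod 8 = 3)
  pull out 2: (2/43) = -1  (since 43 mod 8 = 3)
  pull out 2: (2/43) = -1  (since 43 mod 8 = 3)
  (1/43) = 1
Product of signs = 1

1


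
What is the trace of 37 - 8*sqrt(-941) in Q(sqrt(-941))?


Tr(a + b*sqrt(d)) = (a + b*sqrt(d)) + (a - b*sqrt(d)) = 2a
= 2 * (37)
= 74

74


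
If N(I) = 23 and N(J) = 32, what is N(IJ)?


N(IJ) = N(I) * N(J)
= 23 * 32
= 736

736


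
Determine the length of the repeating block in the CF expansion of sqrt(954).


Run the CF algorithm for sqrt(954).
a_0 = floor(sqrt(954)) = 30; set m_0=0, q_0=1.
Recurrence: m' = q*a - m,  q' = (d - m'^2)/q,  a' = floor((a_0 + m')/q').
  step 1: m=30, q=54, a=1
  step 2: m=24, q=7, a=7
  step 3: m=25, q=47, a=1
  step 4: m=22, q=10, a=5
  step 5: m=28, q=17, a=3
  step 6: m=23, q=25, a=2
  step 7: m=27, q=9, a=6
  step 8: m=27, q=25, a=2
  step 9: m=23, q=17, a=3
  step 10: m=28, q=10, a=5
  step 11: m=22, q=47, a=1
  step 12: m=25, q=7, a=7
  step 13: m=24, q=54, a=1
  step 14: m=30, q=1, a=60
a_14 = 2*a_0 = 60, so the period closes here.
sqrt(954) = [30; 1, 7, 1, 5, 3, 2, 6, 2, 3, 5, 1, 7, 1, 60]
Period length = 14

14


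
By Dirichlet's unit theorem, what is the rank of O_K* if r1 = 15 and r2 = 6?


By Dirichlet's unit theorem:
rank = r1 + r2 - 1
= 15 + 6 - 1
= 20

20


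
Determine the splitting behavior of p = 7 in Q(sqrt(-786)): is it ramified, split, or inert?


K = Q(sqrt(-786)). Since d mod 4 = 2, disc(K) = -3144.
Check p | disc: -3144 mod 7 = 6.
p does not divide disc. Compute Legendre symbol (d/p):
5^((7-1)/2) mod 7 = -1
(d/p) = -1, so p is inert: (p) stays prime with e=1, f=2, g=1.
Therefore p is inert.

inert


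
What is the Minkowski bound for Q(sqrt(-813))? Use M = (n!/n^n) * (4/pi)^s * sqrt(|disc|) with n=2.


d = -813, d mod 4 = 3, so disc(K) = 4d = -3252; |disc(K)| = 3252
Imaginary quadratic field, so n = 2, s = r2 = 1, r1 = 0
M = (n!/n^n) * (4/pi)^s * sqrt(|disc(K)|) = (2!/2^2) * (4/pi)^1 * sqrt(3252)
= 0.5 * 1.273240 * 57.026310
= 36.3041

36.3041


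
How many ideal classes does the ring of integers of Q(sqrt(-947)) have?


K = Q(sqrt(-947)). d mod 4 = 1, so D = disc(K) = d = -947
h(K) equals the number of primitive reduced positive-definite forms (a, b, c) = a*x^2 + b*x*y + c*y^2 with b^2 - 4ac = D,
where reduced means |b| <= a <= c, with b >= 0 whenever |b| = a or a = c, and primitive means gcd(a, b, c) = 1.
Reduced forces 3a^2 <= |D| = 947, so 1 <= a <= 17; b must have the parity of D, and c = (b^2 - D)/(4a) must be an integer >= a.
Enumerate a = 1..17, b in [-a, a]:
  a=1: (1, 1, 237)  [1]
  a=2: none
  a=3: (3, -1, 79), (3, 1, 79)  [2]
  a=4..8: none
  a=9: (9, -5, 27), (9, 5, 27)  [2]
  a=10..17: none
Total reduced forms: 1 + 2 + 2 = 5
h = 5

5


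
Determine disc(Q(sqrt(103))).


For K = Q(sqrt(d)) with d squarefree: disc(K) = d if d = 1 mod 4, and disc(K) = 4d if d = 2 or 3 mod 4.
Here d = 103, and d mod 4 = 3.
d = 3 mod 4, not 1 (O_K = Z[sqrt(d)]), so disc(K) = 4d = 4 * (103) = 412

412


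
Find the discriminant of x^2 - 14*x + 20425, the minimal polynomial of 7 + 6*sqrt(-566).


The element 7 + 6*sqrt(-566) has minimal polynomial:
x^2 - 14*x + 20425
Discriminant = (-14)^2 - 4*(20425)
= 196 - 81700
= -81504

-81504


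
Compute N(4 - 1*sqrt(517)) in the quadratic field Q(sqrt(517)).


N(a + b*sqrt(d)) = a^2 - d*b^2
= (4)^2 - (517)*(-1)^2
= 16 - 517
= -501

-501


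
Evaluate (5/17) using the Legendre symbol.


p = 17 is prime, so compute (5/17) with the reciprocity algorithm (Jacobi-symbol steps: pull out 2s via (2/n), flip via reciprocity, reduce):
  reciprocity: (5/17) -> +(17/5)
  reduce: (2/5)
  pull out 2: (2/5) = -1  (since 5 mod 8 = 5)
  (1/5) = 1
Product of signs = -1
(5/17) = -1

-1


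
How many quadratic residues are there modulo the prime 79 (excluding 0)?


For prime p, the number of non-zero quadratic residues is (p-1)/2.
= (79-1)/2
= 39

39


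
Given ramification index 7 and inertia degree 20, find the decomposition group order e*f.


|D_P| = e * f
= 7 * 20
= 140

140


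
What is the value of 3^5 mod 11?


p = 11 is prime and the exponent is (p-1)/2 = 5, so by Euler's criterion 3^5 = (3/11) = +1 or -1 mod 11.
Compute by square-and-multiply:
  5 = 4 + 1 (binary 101)
  Repeated squaring mod 11: 3^1 = 3, 3^2 = 9, 3^4 = 4
  3^5 = 3^4 * 3^1 = 4 * 3 mod 11
    4 * 3 = 12 = 1 mod 11
  3^5 = 1 mod 11
Result 1: 3 is a quadratic residue mod 11.
3^5 mod 11 = 1

1


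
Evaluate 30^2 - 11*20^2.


x^2 - d*y^2
= 30^2 - 11*20^2
= 900 - 4400
= -3500

-3500


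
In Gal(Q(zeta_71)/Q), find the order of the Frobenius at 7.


The Frobenius at p in Gal(Q(zeta_n)/Q) = (Z/nZ)* is the class of p, so its order is ord_71(7), the smallest k >= 1 with 7^k = 1 mod 71.
n = 71 = 71, phi(71) = 70; the order divides phi(n).
Divisors of 70: 1, 2, 5, 7, 10, 14, 35, 70
Repeated squaring mod 71: 7^1 = 7, 7^2 = 49, 7^4 = 58, 7^8 = 27, 7^16 = 19, 7^32 = 6, 7^64 = 36
Test divisors in increasing order:
  k=1: 7^1 = 7 mod 71
  k=2: 7^2 = 49 mod 71
  k=5: 7^5 = 58 * 7 = 51 mod 71
  k=7: 7^7 = 58 * 49 * 7 = 14 mod 71
  k=10: 7^10 = 27 * 49 = 45 mod 71
  k=14: 7^14 = 27 * 58 * 49 = 54 mod 71
  k=35: 7^35 = 6 * 49 * 7 = 70 mod 71
  k=70: 7^70 = 36 * 58 * 49 = 1 mod 71  <- first divisor giving 1
Order = 70

70


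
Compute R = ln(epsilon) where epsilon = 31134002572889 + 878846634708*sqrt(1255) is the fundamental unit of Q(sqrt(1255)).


epsilon = 31134002572889 + 878846634708*sqrt(1255)
= 6.2268e+13
R = ln(6.2268e+13)
= 31.7625

31.7625


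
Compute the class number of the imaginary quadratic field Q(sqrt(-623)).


K = Q(sqrt(-623)). d mod 4 = 1, so D = disc(K) = d = -623
h(K) equals the number of primitive reduced positive-definite forms (a, b, c) = a*x^2 + b*x*y + c*y^2 with b^2 - 4ac = D,
where reduced means |b| <= a <= c, with b >= 0 whenever |b| = a or a = c, and primitive means gcd(a, b, c) = 1.
Reduced forces 3a^2 <= |D| = 623, so 1 <= a <= 14; b must have the parity of D, and c = (b^2 - D)/(4a) must be an integer >= a.
Enumerate a = 1..14, b in [-a, a]:
  a=1: (1, 1, 156)  [1]
  a=2: (2, -1, 78), (2, 1, 78)  [2]
  a=3: (3, -1, 52), (3, 1, 52)  [2]
  a=4: (4, -1, 39), (4, 1, 39)  [2]
  a=5: none
  a=6: (6, -5, 27), (6, -1, 26), (6, 1, 26), (6, 5, 27)  [4]
  a=7: (7, 7, 24)  [1]
  a=8: (8, -7, 21), (8, 7, 21)  [2]
  a=9: (9, -5, 18), (9, 5, 18)  [2]
  a=10: none
  a=11: (11, -9, 16), (11, 9, 16)  [2]
  a=12: (12, -7, 14), (12, -1, 13), (12, 1, 13), (12, 7, 14)  [4]
  a=13..14: none
Total reduced forms: 1 + 2 + 2 + 2 + 4 + 1 + 2 + 2 + 2 + 4 = 22
h = 22

22


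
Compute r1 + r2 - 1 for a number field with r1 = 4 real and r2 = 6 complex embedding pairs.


By Dirichlet's unit theorem:
rank = r1 + r2 - 1
= 4 + 6 - 1
= 9

9


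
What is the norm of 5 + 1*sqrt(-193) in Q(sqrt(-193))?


N(a + b*sqrt(d)) = a^2 - d*b^2
= (5)^2 - (-193)*(1)^2
= 25 + 193
= 218

218


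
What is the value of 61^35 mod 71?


p = 71 is prime and the exponent is (p-1)/2 = 35, so by Euler's criterion 61^35 = (61/71) = +1 or -1 mod 71.
Compute by square-and-multiply:
  35 = 32 + 2 + 1 (binary 100011)
  Repeated squaring mod 71: 61^1 = 61, 61^2 = 29, 61^4 = 60, 61^8 = 50, 61^16 = 15, 61^32 = 12
  61^35 = 61^32 * 61^2 * 61^1 = 12 * 29 * 61 mod 71
    12 * 29 = 348 = 64 mod 71
    64 * 61 = 3904 = 70 mod 71
  61^35 = 70 mod 71
Result 70 = p - 1 = -1 mod 71: 61 is a quadratic non-residue mod 71. As a residue in [0, p-1] the value is 70.
61^35 mod 71 = 70

70


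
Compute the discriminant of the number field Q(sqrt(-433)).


For K = Q(sqrt(d)) with d squarefree: disc(K) = d if d = 1 mod 4, and disc(K) = 4d if d = 2 or 3 mod 4.
Here d = -433, and d mod 4 = 3.
d = 3 mod 4, not 1 (O_K = Z[sqrt(d)]), so disc(K) = 4d = 4 * (-433) = -1732

-1732


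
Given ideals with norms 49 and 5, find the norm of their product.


N(IJ) = N(I) * N(J)
= 49 * 5
= 245

245


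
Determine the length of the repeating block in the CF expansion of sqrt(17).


Run the CF algorithm for sqrt(17).
a_0 = floor(sqrt(17)) = 4; set m_0=0, q_0=1.
Recurrence: m' = q*a - m,  q' = (d - m'^2)/q,  a' = floor((a_0 + m')/q').
  step 1: m=4, q=1, a=8
a_1 = 2*a_0 = 8, so the period closes here.
sqrt(17) = [4; 8]
Period length = 1

1


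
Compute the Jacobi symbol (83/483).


Compute (83/483) via quadratic reciprocity:
  reciprocity: (83/483) -> -(483/83)
  reduce: (68/83)
  pull out 2: (2/83) = -1  (since 83 mod 8 = 3)
  pull out 2: (2/83) = -1  (since 83 mod 8 = 3)
  reciprocity: (17/83) -> +(83/17)
  reduce: (15/17)
  reciprocity: (15/17) -> +(17/15)
  reduce: (2/15)
  pull out 2: (2/15) = +1  (since 15 mod 8 = 7)
  (1/15) = 1
Product of signs = -1

-1


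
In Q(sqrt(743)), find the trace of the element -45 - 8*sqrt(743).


Tr(a + b*sqrt(d)) = (a + b*sqrt(d)) + (a - b*sqrt(d)) = 2a
= 2 * (-45)
= -90

-90


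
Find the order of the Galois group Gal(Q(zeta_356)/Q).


|Gal(Q(zeta_356)/Q)| = phi(356)
= 176

176


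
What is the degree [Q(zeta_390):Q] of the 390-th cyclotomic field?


The degree equals Euler's totient phi(390).
390 = 2 * 3 * 5 * 13
phi(390) = 96

96


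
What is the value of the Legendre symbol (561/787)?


p = 787 is prime, so compute (561/787) with the reciprocity algorithm (Jacobi-symbol steps: pull out 2s via (2/n), flip via reciprocity, reduce):
  reciprocity: (561/787) -> +(787/561)
  reduce: (226/561)
  pull out 2: (2/561) = +1  (since 561 mod 8 = 1)
  reciprocity: (113/561) -> +(561/113)
  reduce: (109/113)
  reciprocity: (109/113) -> +(113/109)
  reduce: (4/109)
  pull out 2: (2/109) = -1  (since 109 mod 8 = 5)
  pull out 2: (2/109) = -1  (since 109 mod 8 = 5)
  (1/109) = 1
Product of signs = 1
(561/787) = 1

1


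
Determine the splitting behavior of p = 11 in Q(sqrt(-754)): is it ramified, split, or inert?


K = Q(sqrt(-754)). Since d mod 4 = 2, disc(K) = -3016.
Check p | disc: -3016 mod 11 = 9.
p does not divide disc. Compute Legendre symbol (d/p):
5^((11-1)/2) mod 11 = 1
(d/p) = 1, so p splits: (p) = P*P' with e=1, f=1, g=2.
Therefore p is split.

split


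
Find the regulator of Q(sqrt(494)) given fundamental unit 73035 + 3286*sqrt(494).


epsilon = 73035 + 3286*sqrt(494)
= 146070.0000
R = ln(146070.0000)
= 11.8918

11.8918


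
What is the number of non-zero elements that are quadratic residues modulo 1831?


For prime p, the number of non-zero quadratic residues is (p-1)/2.
= (1831-1)/2
= 915

915


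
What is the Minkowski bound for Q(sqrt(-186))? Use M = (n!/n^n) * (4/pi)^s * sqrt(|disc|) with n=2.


d = -186, d mod 4 = 2, so disc(K) = 4d = -744; |disc(K)| = 744
Imaginary quadratic field, so n = 2, s = r2 = 1, r1 = 0
M = (n!/n^n) * (4/pi)^s * sqrt(|disc(K)|) = (2!/2^2) * (4/pi)^1 * sqrt(744)
= 0.5 * 1.273240 * 27.276363
= 17.3647

17.3647


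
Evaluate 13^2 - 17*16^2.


x^2 - d*y^2
= 13^2 - 17*16^2
= 169 - 4352
= -4183

-4183


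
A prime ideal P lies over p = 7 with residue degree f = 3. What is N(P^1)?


N(P^a) = p^(a*f)
= 7^(1*3)
= 7^3
= 343

343


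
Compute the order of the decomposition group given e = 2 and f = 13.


|D_P| = e * f
= 2 * 13
= 26

26


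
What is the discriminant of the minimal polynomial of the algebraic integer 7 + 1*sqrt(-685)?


The element 7 + 1*sqrt(-685) has minimal polynomial:
x^2 - 14*x + 734
Discriminant = (-14)^2 - 4*(734)
= 196 - 2936
= -2740

-2740


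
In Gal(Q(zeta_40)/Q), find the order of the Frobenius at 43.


The Frobenius at p in Gal(Q(zeta_n)/Q) = (Z/nZ)* is the class of p, so its order is ord_40(43), the smallest k >= 1 with 43^k = 1 mod 40.
n = 40 = 2^3 * 5, phi(40) = 16; the order divides phi(n).
Divisors of 16: 1, 2, 4, 8, 16
Repeated squaring mod 40: 43^1 = 3, 43^2 = 9, 43^4 = 1, 43^8 = 1, 43^16 = 1
Test divisors in increasing order:
  k=1: 43^1 = 3 mod 40
  k=2: 43^2 = 9 mod 40
  k=4: 43^4 = 1 mod 40  <- first divisor giving 1
Order = 4

4


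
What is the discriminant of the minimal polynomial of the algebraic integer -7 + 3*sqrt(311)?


The element -7 + 3*sqrt(311) has minimal polynomial:
x^2 + 14*x - 2750
Discriminant = (14)^2 - 4*(-2750)
= 196 + 11000
= 11196

11196


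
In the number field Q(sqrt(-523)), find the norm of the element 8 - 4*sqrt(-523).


N(a + b*sqrt(d)) = a^2 - d*b^2
= (8)^2 - (-523)*(-4)^2
= 64 + 8368
= 8432

8432


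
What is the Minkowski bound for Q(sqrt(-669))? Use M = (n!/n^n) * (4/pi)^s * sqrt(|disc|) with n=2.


d = -669, d mod 4 = 3, so disc(K) = 4d = -2676; |disc(K)| = 2676
Imaginary quadratic field, so n = 2, s = r2 = 1, r1 = 0
M = (n!/n^n) * (4/pi)^s * sqrt(|disc(K)|) = (2!/2^2) * (4/pi)^1 * sqrt(2676)
= 0.5 * 1.273240 * 51.730069
= 32.9324

32.9324


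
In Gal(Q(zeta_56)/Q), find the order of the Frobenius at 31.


The Frobenius at p in Gal(Q(zeta_n)/Q) = (Z/nZ)* is the class of p, so its order is ord_56(31), the smallest k >= 1 with 31^k = 1 mod 56.
n = 56 = 2^3 * 7, phi(56) = 24; the order divides phi(n).
Divisors of 24: 1, 2, 3, 4, 6, 8, 12, 24
Repeated squaring mod 56: 31^1 = 31, 31^2 = 9, 31^4 = 25, 31^8 = 9, 31^16 = 25
Test divisors in increasing order:
  k=1: 31^1 = 31 mod 56
  k=2: 31^2 = 9 mod 56
  k=3: 31^3 = 9 * 31 = 55 mod 56
  k=4: 31^4 = 25 mod 56
  k=6: 31^6 = 25 * 9 = 1 mod 56  <- first divisor giving 1
Order = 6

6


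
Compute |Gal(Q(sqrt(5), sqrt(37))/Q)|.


The 2 square roots of distinct primes are multiplicatively independent over Q,
so [K:Q] = 2^2 and Gal(K/Q) is isomorphic to (Z/2Z)^2.
|Gal| = 2^2 = 4

4


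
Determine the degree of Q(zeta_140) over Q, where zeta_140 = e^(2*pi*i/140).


The degree equals Euler's totient phi(140).
140 = 2^2 * 5 * 7
phi(140) = 48

48


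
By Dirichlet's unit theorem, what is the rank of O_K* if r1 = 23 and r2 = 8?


By Dirichlet's unit theorem:
rank = r1 + r2 - 1
= 23 + 8 - 1
= 30

30


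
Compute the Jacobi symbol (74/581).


Compute (74/581) via quadratic reciprocity:
  pull out 2: (2/581) = -1  (since 581 mod 8 = 5)
  reciprocity: (37/581) -> +(581/37)
  reduce: (26/37)
  pull out 2: (2/37) = -1  (since 37 mod 8 = 5)
  reciprocity: (13/37) -> +(37/13)
  reduce: (11/13)
  reciprocity: (11/13) -> +(13/11)
  reduce: (2/11)
  pull out 2: (2/11) = -1  (since 11 mod 8 = 3)
  (1/11) = 1
Product of signs = -1

-1


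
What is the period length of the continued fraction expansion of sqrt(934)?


Run the CF algorithm for sqrt(934).
a_0 = floor(sqrt(934)) = 30; set m_0=0, q_0=1.
Recurrence: m' = q*a - m,  q' = (d - m'^2)/q,  a' = floor((a_0 + m')/q').
  step 1: m=30, q=34, a=1
  step 2: m=4, q=27, a=1
  step 3: m=23, q=15, a=3
  step 4: m=22, q=30, a=1
  step 5: m=8, q=29, a=1
  step 6: m=21, q=17, a=3
  step 7: m=30, q=2, a=30
  step 8: m=30, q=17, a=3
  step 9: m=21, q=29, a=1
  step 10: m=8, q=30, a=1
  step 11: m=22, q=15, a=3
  step 12: m=23, q=27, a=1
  step 13: m=4, q=34, a=1
  step 14: m=30, q=1, a=60
a_14 = 2*a_0 = 60, so the period closes here.
sqrt(934) = [30; 1, 1, 3, 1, 1, 3, 30, 3, 1, 1, 3, 1, 1, 60]
Period length = 14

14


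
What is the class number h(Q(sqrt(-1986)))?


K = Q(sqrt(-1986)). d mod 4 = 2, so D = disc(K) = 4d = -7944
h(K) equals the number of primitive reduced positive-definite forms (a, b, c) = a*x^2 + b*x*y + c*y^2 with b^2 - 4ac = D,
where reduced means |b| <= a <= c, with b >= 0 whenever |b| = a or a = c, and primitive means gcd(a, b, c) = 1.
Reduced forces 3a^2 <= |D| = 7944, so 1 <= a <= 51; b must have the parity of D, and c = (b^2 - D)/(4a) must be an integer >= a.
Enumerate a = 1..51, b in [-a, a]:
  a=1: (1, 0, 1986)  [1]
  a=2: (2, 0, 993)  [1]
  a=3: (3, 0, 662)  [1]
  a=4: none
  a=5: (5, -4, 398), (5, 4, 398)  [2]
  a=6: (6, 0, 331)  [1]
  a=7: (7, -6, 285), (7, 6, 285)  [2]
  a=8..9: none
  a=10: (10, -4, 199), (10, 4, 199)  [2]
  a=11: (11, -8, 182), (11, 8, 182)  [2]
  a=12: none
  a=13: (13, -8, 154), (13, 8, 154)  [2]
  a=14: (14, -8, 143), (14, 8, 143)  [2]
  a=15: (15, -6, 133), (15, 6, 133)  [2]
  a=16..18: none
  a=19: (19, -6, 105), (19, 6, 105)  [2]
  a=20: none
  a=21: (21, -6, 95), (21, 6, 95)  [2]
  a=22: (22, -8, 91), (22, 8, 91)  [2]
  a=23..24: none
  a=25: (25, -16, 82), (25, 16, 82)  [2]
  a=26: (26, -8, 77), (26, 8, 77)  [2]
  a=27..29: none
  a=30: (30, -24, 71), (30, 24, 71)  [2]
  a=31..32: none
  a=33: (33, -30, 67), (33, 30, 67)  [2]
  a=34: none
  a=35: (35, -34, 65), (35, -6, 57), (35, 6, 57), (35, 34, 65)  [4]
  a=36: none
  a=37: (37, -14, 55), (37, 14, 55)  [2]
  a=38: (38, -32, 59), (38, 32, 59)  [2]
  a=39: (39, -18, 53), (39, 18, 53)  [2]
  a=40: none
  a=41: (41, -16, 50), (41, 16, 50)  [2]
  a=42: (42, -36, 55), (42, 36, 55)  [2]
  a=43: (43, -22, 49), (43, 22, 49)  [2]
  a=44..51: none
Total reduced forms: 1 + 1 + 1 + 2 + 1 + 2 + 2 + 2 + 2 + 2 + 2 + 2 + 2 + 2 + 2 + 2 + 2 + 2 + 4 + 2 + 2 + 2 + 2 + 2 + 2 = 48
h = 48

48


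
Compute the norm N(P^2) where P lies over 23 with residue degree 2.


N(P^a) = p^(a*f)
= 23^(2*2)
= 23^4
= 279841

279841


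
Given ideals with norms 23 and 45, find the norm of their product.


N(IJ) = N(I) * N(J)
= 23 * 45
= 1035

1035


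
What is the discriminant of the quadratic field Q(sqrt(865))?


For K = Q(sqrt(d)) with d squarefree: disc(K) = d if d = 1 mod 4, and disc(K) = 4d if d = 2 or 3 mod 4.
Here d = 865, and d mod 4 = 1.
d = 1 mod 4 (O_K = Z[(1+sqrt(d))/2]), so disc(K) = d = 865

865


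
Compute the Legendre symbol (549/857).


p = 857 is prime, so compute (549/857) with the reciprocity algorithm (Jacobi-symbol steps: pull out 2s via (2/n), flip via reciprocity, reduce):
  reciprocity: (549/857) -> +(857/549)
  reduce: (308/549)
  pull out 2: (2/549) = -1  (since 549 mod 8 = 5)
  pull out 2: (2/549) = -1  (since 549 mod 8 = 5)
  reciprocity: (77/549) -> +(549/77)
  reduce: (10/77)
  pull out 2: (2/77) = -1  (since 77 mod 8 = 5)
  reciprocity: (5/77) -> +(77/5)
  reduce: (2/5)
  pull out 2: (2/5) = -1  (since 5 mod 8 = 5)
  (1/5) = 1
Product of signs = 1
(549/857) = 1

1


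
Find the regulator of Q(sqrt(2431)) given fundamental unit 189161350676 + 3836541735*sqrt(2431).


epsilon = 189161350676 + 3836541735*sqrt(2431)
= 3.7832e+11
R = ln(3.7832e+11)
= 26.6590

26.6590


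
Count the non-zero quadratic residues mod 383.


For prime p, the number of non-zero quadratic residues is (p-1)/2.
= (383-1)/2
= 191

191


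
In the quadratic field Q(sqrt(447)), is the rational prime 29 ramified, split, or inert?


K = Q(sqrt(447)). Since d mod 4 = 3, disc(K) = 1788.
Check p | disc: 1788 mod 29 = 19.
p does not divide disc. Compute Legendre symbol (d/p):
12^((29-1)/2) mod 29 = -1
(d/p) = -1, so p is inert: (p) stays prime with e=1, f=2, g=1.
Therefore p is inert.

inert


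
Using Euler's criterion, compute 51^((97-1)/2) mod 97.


p = 97 is prime and the exponent is (p-1)/2 = 48, so by Euler's criterion 51^48 = (51/97) = +1 or -1 mod 97.
Compute by square-and-multiply:
  48 = 32 + 16 (binary 110000)
  Repeated squaring mod 97: 51^1 = 51, 51^2 = 79, 51^4 = 33, 51^8 = 22, 51^16 = 96, 51^32 = 1
  51^48 = 51^32 * 51^16 = 1 * 96 mod 97
    1 * 96 = 96 = 96 mod 97
  51^48 = 96 mod 97
Result 96 = p - 1 = -1 mod 97: 51 is a quadratic non-residue mod 97. As a residue in [0, p-1] the value is 96.
51^48 mod 97 = 96

96


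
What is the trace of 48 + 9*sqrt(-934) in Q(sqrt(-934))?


Tr(a + b*sqrt(d)) = (a + b*sqrt(d)) + (a - b*sqrt(d)) = 2a
= 2 * (48)
= 96

96


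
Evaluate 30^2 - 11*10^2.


x^2 - d*y^2
= 30^2 - 11*10^2
= 900 - 1100
= -200

-200


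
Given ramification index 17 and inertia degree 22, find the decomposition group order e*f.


|D_P| = e * f
= 17 * 22
= 374

374


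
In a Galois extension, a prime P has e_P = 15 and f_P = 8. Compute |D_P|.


|D_P| = e * f
= 15 * 8
= 120

120


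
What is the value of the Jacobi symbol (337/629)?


Compute (337/629) via quadratic reciprocity:
  reciprocity: (337/629) -> +(629/337)
  reduce: (292/337)
  pull out 2: (2/337) = +1  (since 337 mod 8 = 1)
  pull out 2: (2/337) = +1  (since 337 mod 8 = 1)
  reciprocity: (73/337) -> +(337/73)
  reduce: (45/73)
  reciprocity: (45/73) -> +(73/45)
  reduce: (28/45)
  pull out 2: (2/45) = -1  (since 45 mod 8 = 5)
  pull out 2: (2/45) = -1  (since 45 mod 8 = 5)
  reciprocity: (7/45) -> +(45/7)
  reduce: (3/7)
  reciprocity: (3/7) -> -(7/3)
  reduce: (1/3)
  (1/3) = 1
Product of signs = -1

-1


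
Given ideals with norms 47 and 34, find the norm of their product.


N(IJ) = N(I) * N(J)
= 47 * 34
= 1598

1598


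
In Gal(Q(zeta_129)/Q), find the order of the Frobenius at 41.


The Frobenius at p in Gal(Q(zeta_n)/Q) = (Z/nZ)* is the class of p, so its order is ord_129(41), the smallest k >= 1 with 41^k = 1 mod 129.
n = 129 = 3 * 43, phi(129) = 84; the order divides phi(n).
Divisors of 84: 1, 2, 3, 4, 6, 7, 12, 14, 21, 28, 42, 84
Repeated squaring mod 129: 41^1 = 41, 41^2 = 4, 41^4 = 16, 41^8 = 127, 41^16 = 4, 41^32 = 16, 41^64 = 127
Test divisors in increasing order:
  k=1: 41^1 = 41 mod 129
  k=2: 41^2 = 4 mod 129
  k=3: 41^3 = 4 * 41 = 35 mod 129
  k=4: 41^4 = 16 mod 129
  k=6: 41^6 = 16 * 4 = 64 mod 129
  k=7: 41^7 = 16 * 4 * 41 = 44 mod 129
  k=12: 41^12 = 127 * 16 = 97 mod 129
  k=14: 41^14 = 127 * 16 * 4 = 1 mod 129  <- first divisor giving 1
Order = 14

14


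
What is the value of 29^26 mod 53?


p = 53 is prime and the exponent is (p-1)/2 = 26, so by Euler's criterion 29^26 = (29/53) = +1 or -1 mod 53.
Compute by square-and-multiply:
  26 = 16 + 8 + 2 (binary 11010)
  Repeated squaring mod 53: 29^1 = 29, 29^2 = 46, 29^4 = 49, 29^8 = 16, 29^16 = 44
  29^26 = 29^16 * 29^8 * 29^2 = 44 * 16 * 46 mod 53
    44 * 16 = 704 = 15 mod 53
    15 * 46 = 690 = 1 mod 53
  29^26 = 1 mod 53
Result 1: 29 is a quadratic residue mod 53.
29^26 mod 53 = 1

1


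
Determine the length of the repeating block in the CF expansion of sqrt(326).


Run the CF algorithm for sqrt(326).
a_0 = floor(sqrt(326)) = 18; set m_0=0, q_0=1.
Recurrence: m' = q*a - m,  q' = (d - m'^2)/q,  a' = floor((a_0 + m')/q').
  step 1: m=18, q=2, a=18
  step 2: m=18, q=1, a=36
a_2 = 2*a_0 = 36, so the period closes here.
sqrt(326) = [18; 18, 36]
Period length = 2

2


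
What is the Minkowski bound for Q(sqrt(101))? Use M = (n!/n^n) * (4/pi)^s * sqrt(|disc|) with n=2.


d = 101, d mod 4 = 1, so disc(K) = d = 101; |disc(K)| = 101
Real quadratic field, so n = 2, s = r2 = 0, r1 = 2
M = (n!/n^n) * (4/pi)^s * sqrt(|disc(K)|) = (2!/2^2) * (4/pi)^0 * sqrt(101)
= 0.5 * 1.000000 * 10.049876
= 5.0249

5.0249


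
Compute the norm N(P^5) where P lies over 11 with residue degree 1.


N(P^a) = p^(a*f)
= 11^(5*1)
= 11^5
= 161051

161051


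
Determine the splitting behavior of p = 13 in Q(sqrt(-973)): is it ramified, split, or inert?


K = Q(sqrt(-973)). Since d mod 4 = 3, disc(K) = -3892.
Check p | disc: -3892 mod 13 = 8.
p does not divide disc. Compute Legendre symbol (d/p):
2^((13-1)/2) mod 13 = -1
(d/p) = -1, so p is inert: (p) stays prime with e=1, f=2, g=1.
Therefore p is inert.

inert


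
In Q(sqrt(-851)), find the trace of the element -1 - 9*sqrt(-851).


Tr(a + b*sqrt(d)) = (a + b*sqrt(d)) + (a - b*sqrt(d)) = 2a
= 2 * (-1)
= -2

-2


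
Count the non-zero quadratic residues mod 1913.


For prime p, the number of non-zero quadratic residues is (p-1)/2.
= (1913-1)/2
= 956

956


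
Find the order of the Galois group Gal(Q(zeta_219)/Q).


|Gal(Q(zeta_219)/Q)| = phi(219)
= 144

144


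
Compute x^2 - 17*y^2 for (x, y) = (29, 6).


x^2 - d*y^2
= 29^2 - 17*6^2
= 841 - 612
= 229

229


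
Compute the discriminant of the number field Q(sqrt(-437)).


For K = Q(sqrt(d)) with d squarefree: disc(K) = d if d = 1 mod 4, and disc(K) = 4d if d = 2 or 3 mod 4.
Here d = -437, and d mod 4 = 3.
d = 3 mod 4, not 1 (O_K = Z[sqrt(d)]), so disc(K) = 4d = 4 * (-437) = -1748

-1748


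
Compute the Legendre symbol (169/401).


p = 401 is prime, so compute (169/401) with the reciprocity algorithm (Jacobi-symbol steps: pull out 2s via (2/n), flip via reciprocity, reduce):
  reciprocity: (169/401) -> +(401/169)
  reduce: (63/169)
  reciprocity: (63/169) -> +(169/63)
  reduce: (43/63)
  reciprocity: (43/63) -> -(63/43)
  reduce: (20/43)
  pull out 2: (2/43) = -1  (since 43 mod 8 = 3)
  pull out 2: (2/43) = -1  (since 43 mod 8 = 3)
  reciprocity: (5/43) -> +(43/5)
  reduce: (3/5)
  reciprocity: (3/5) -> +(5/3)
  reduce: (2/3)
  pull out 2: (2/3) = -1  (since 3 mod 8 = 3)
  (1/3) = 1
Product of signs = 1
(169/401) = 1

1


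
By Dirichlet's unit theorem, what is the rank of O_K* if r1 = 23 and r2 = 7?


By Dirichlet's unit theorem:
rank = r1 + r2 - 1
= 23 + 7 - 1
= 29

29


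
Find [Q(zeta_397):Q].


The degree equals Euler's totient phi(397).
397 = 397
phi(397) = 396

396


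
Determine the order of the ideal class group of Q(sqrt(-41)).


K = Q(sqrt(-41)). d mod 4 = 3, so D = disc(K) = 4d = -164
h(K) equals the number of primitive reduced positive-definite forms (a, b, c) = a*x^2 + b*x*y + c*y^2 with b^2 - 4ac = D,
where reduced means |b| <= a <= c, with b >= 0 whenever |b| = a or a = c, and primitive means gcd(a, b, c) = 1.
Reduced forces 3a^2 <= |D| = 164, so 1 <= a <= 7; b must have the parity of D, and c = (b^2 - D)/(4a) must be an integer >= a.
Enumerate a = 1..7, b in [-a, a]:
  a=1: (1, 0, 41)  [1]
  a=2: (2, 2, 21)  [1]
  a=3: (3, -2, 14), (3, 2, 14)  [2]
  a=4: none
  a=5: (5, -4, 9), (5, 4, 9)  [2]
  a=6: (6, -2, 7), (6, 2, 7)  [2]
  a=7: none
Total reduced forms: 1 + 1 + 2 + 2 + 2 = 8
h = 8

8


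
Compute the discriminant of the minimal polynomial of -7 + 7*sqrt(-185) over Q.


The element -7 + 7*sqrt(-185) has minimal polynomial:
x^2 + 14*x + 9114
Discriminant = (14)^2 - 4*(9114)
= 196 - 36456
= -36260

-36260


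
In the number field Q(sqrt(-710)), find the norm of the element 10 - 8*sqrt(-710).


N(a + b*sqrt(d)) = a^2 - d*b^2
= (10)^2 - (-710)*(-8)^2
= 100 + 45440
= 45540

45540


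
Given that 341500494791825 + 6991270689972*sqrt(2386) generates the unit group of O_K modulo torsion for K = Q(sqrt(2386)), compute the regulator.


epsilon = 341500494791825 + 6991270689972*sqrt(2386)
= 6.8300e+14
R = ln(6.8300e+14)
= 34.1575

34.1575


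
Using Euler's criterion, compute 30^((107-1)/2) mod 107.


p = 107 is prime and the exponent is (p-1)/2 = 53, so by Euler's criterion 30^53 = (30/107) = +1 or -1 mod 107.
Compute by square-and-multiply:
  53 = 32 + 16 + 4 + 1 (binary 110101)
  Repeated squaring mod 107: 30^1 = 30, 30^2 = 44, 30^4 = 10, 30^8 = 100, 30^16 = 49, 30^32 = 47
  30^53 = 30^32 * 30^16 * 30^4 * 30^1 = 47 * 49 * 10 * 30 mod 107
    47 * 49 = 2303 = 56 mod 107
    56 * 10 = 560 = 25 mod 107
    25 * 30 = 750 = 1 mod 107
  30^53 = 1 mod 107
Result 1: 30 is a quadratic residue mod 107.
30^53 mod 107 = 1

1


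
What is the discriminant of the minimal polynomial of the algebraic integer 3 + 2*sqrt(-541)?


The element 3 + 2*sqrt(-541) has minimal polynomial:
x^2 - 6*x + 2173
Discriminant = (-6)^2 - 4*(2173)
= 36 - 8692
= -8656

-8656


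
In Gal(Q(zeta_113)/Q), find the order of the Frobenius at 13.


The Frobenius at p in Gal(Q(zeta_n)/Q) = (Z/nZ)* is the class of p, so its order is ord_113(13), the smallest k >= 1 with 13^k = 1 mod 113.
n = 113 = 113, phi(113) = 112; the order divides phi(n).
Divisors of 112: 1, 2, 4, 7, 8, 14, 16, 28, 56, 112
Repeated squaring mod 113: 13^1 = 13, 13^2 = 56, 13^4 = 85, 13^8 = 106, 13^16 = 49, 13^32 = 28, 13^64 = 106
Test divisors in increasing order:
  k=1: 13^1 = 13 mod 113
  k=2: 13^2 = 56 mod 113
  k=4: 13^4 = 85 mod 113
  k=7: 13^7 = 85 * 56 * 13 = 69 mod 113
  k=8: 13^8 = 106 mod 113
  k=14: 13^14 = 106 * 85 * 56 = 15 mod 113
  k=16: 13^16 = 49 mod 113
  k=28: 13^28 = 49 * 106 * 85 = 112 mod 113
  k=56: 13^56 = 28 * 49 * 106 = 1 mod 113  <- first divisor giving 1
Order = 56

56


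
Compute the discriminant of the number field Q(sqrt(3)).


For K = Q(sqrt(d)) with d squarefree: disc(K) = d if d = 1 mod 4, and disc(K) = 4d if d = 2 or 3 mod 4.
Here d = 3, and d mod 4 = 3.
d = 3 mod 4, not 1 (O_K = Z[sqrt(d)]), so disc(K) = 4d = 4 * (3) = 12

12


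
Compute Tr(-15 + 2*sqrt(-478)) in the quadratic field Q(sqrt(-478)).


Tr(a + b*sqrt(d)) = (a + b*sqrt(d)) + (a - b*sqrt(d)) = 2a
= 2 * (-15)
= -30

-30


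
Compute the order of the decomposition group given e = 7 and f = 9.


|D_P| = e * f
= 7 * 9
= 63

63


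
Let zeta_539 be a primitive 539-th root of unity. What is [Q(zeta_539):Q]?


The degree equals Euler's totient phi(539).
539 = 7^2 * 11
phi(539) = 420

420
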